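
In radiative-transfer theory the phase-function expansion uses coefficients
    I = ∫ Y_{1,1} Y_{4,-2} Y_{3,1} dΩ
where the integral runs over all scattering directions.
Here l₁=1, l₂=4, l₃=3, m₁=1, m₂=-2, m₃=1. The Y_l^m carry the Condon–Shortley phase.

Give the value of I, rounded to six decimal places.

m-sum 0 ✓  L=8 even ✓  3≤3≤5 ✓
Π(2lᵢ+1) = 3×9×7 = 189
triangle coeff Δ(1,4,3) = 1/252
Σ_t [1,1]: t=1:−1/36 = -1/36
(3j)²=4/63 [(1 4 3; 0 0 0)], sign=+1
Σ_t [0,0]: t=0:+1/96 = 1/96
(3j)²=5/84 [(1 4 3; 1 -2 1)], sign=+1
⇒ 4πI² = 5/7
I = (+1)√(5/7/(4π)) = 0.23841361

0.238414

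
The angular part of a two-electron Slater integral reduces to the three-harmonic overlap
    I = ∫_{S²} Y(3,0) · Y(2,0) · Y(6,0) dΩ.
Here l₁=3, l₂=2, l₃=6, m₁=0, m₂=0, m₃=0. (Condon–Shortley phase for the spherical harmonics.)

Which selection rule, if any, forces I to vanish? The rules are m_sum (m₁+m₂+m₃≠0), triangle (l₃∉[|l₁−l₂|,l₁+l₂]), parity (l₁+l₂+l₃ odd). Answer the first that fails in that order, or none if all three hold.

triangle

Σmᵢ = 0  ✓
l₃∈[|l₁−l₂|,l₁+l₂]=[1,5], have l₃=6  ✗
Σlᵢ = 11 ⇒ odd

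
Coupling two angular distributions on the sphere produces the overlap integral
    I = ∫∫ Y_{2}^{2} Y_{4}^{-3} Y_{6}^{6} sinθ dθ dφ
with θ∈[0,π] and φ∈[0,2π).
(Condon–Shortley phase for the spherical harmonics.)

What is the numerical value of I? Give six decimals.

m-sum = 2 − 3 + 6 = 5 ≠ 0 ⇒ I = 0

0.000000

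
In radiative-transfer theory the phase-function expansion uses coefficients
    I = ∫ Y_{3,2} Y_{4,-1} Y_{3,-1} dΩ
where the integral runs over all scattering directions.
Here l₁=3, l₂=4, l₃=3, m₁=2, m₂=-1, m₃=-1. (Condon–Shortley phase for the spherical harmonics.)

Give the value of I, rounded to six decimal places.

m-sum 0 ✓  L=10 even ✓  1≤3≤7 ✓
Π(2lᵢ+1) = 7×9×7 = 441
triangle coeff Δ(3,4,3) = 1/34650
Σ_t [1,3]: t=1:−1/72 t=2:+1/16 t=3:−1/72 = 5/144
(3j)²=2/77 [(3 4 3; 0 0 0)], sign=-1
Σ_t [0,1]: t=0:+1/144 t=1:−1/48 = -1/72
(3j)²=16/693 [(3 4 3; 2 -1 -1)], sign=-1
⇒ 4πI² = 32/121
I = (+1)√(32/121/(4π)) = 0.14506992

0.145070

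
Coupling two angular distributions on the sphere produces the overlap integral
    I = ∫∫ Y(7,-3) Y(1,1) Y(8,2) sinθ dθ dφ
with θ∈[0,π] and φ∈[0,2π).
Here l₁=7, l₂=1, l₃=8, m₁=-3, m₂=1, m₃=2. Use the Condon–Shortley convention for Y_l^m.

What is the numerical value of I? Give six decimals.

Checks pass: Σm=0; 16 even; l₃=8∈[6,8].
(2·7+1)(2·1+1)(2·8+1) = 765
Δ: 0! 14! 2! / 17! → 1/2040
sum: t=0:+1/25401600 = 1/25401600
3j²(7 1 8; 0 0 0) = Δ·Π!·Σ² = 8/255  (sign +1)
sum: t=0:+1/174182400 = 1/174182400
3j²(7 1 8; -3 1 2) = Δ·Π!·Σ² = 1/136  (sign +1)
combine: 4πI² = 765·8/255·1/136 = 3/17
take √, sign +1: I = 0.11850352

0.118504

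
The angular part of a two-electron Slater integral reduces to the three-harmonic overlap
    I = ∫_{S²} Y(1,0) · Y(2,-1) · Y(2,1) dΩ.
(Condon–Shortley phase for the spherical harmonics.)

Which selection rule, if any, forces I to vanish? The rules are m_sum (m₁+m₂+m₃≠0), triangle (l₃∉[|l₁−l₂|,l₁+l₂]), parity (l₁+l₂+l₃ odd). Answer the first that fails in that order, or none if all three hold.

Σmᵢ = 0  ✓
l₃∈[|l₁−l₂|,l₁+l₂]=[1,3], have l₃=2  ✓
Σlᵢ = 5 ⇒ odd  ✗

parity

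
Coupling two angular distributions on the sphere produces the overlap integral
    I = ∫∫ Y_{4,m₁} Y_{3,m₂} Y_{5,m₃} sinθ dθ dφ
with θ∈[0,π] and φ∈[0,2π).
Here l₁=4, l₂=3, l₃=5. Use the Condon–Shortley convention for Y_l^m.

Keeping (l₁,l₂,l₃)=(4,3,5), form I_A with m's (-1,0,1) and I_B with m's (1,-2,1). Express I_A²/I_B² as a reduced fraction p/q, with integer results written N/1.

2166/3125

Shared (l₁,l₂,l₃)=(4,3,5): N and (l;000)² cancel in I_A²/I_B².
A: Δ = 2!·6!·4!/13! = 1/180180; Racah Σ t=0..2: t=0:+1/1440 t=1:−1/192 t=2:+1/432 = -19/8640; ⇒ 3j(4 3 5; -1 0 1)² = 361/30030, sgn -1
B: Δ = 2!·6!·4!/13! = 1/180180; Racah Σ t=0..1: t=0:+1/432 t=1:−1/1152 = 5/3456; ⇒ 3j(4 3 5; 1 -2 1)² = 625/36036, sgn +1
I_A²/I_B² = (361/30030)/(625/36036) = 2166/3125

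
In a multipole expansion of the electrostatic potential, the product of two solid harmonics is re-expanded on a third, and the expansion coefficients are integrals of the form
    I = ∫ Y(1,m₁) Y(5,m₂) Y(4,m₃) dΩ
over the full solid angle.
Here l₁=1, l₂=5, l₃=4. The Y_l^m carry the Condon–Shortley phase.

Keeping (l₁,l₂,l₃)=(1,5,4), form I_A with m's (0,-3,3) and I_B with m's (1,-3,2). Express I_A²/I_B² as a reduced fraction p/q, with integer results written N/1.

Shared (l₁,l₂,l₃)=(1,5,4): N and (l;000)² cancel in I_A²/I_B².
A: Δ = 2!·0!·8!/11! = 1/495; Racah Σ t=1..1: t=1:−1/5040 = -1/5040; ⇒ 3j(1 5 4; 0 -3 3)² = 16/495, sgn +1
B: Δ = 2!·0!·8!/11! = 1/495; Racah Σ t=0..0: t=0:+1/2880 = 1/2880; ⇒ 3j(1 5 4; 1 -3 2)² = 28/495, sgn +1
I_A²/I_B² = (16/495)/(28/495) = 4/7

4/7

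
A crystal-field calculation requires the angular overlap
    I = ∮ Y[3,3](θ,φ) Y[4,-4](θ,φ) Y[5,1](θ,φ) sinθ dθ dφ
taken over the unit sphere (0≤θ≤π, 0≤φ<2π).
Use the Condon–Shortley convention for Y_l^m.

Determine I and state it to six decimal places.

Rules hold: Σm=0, L=12 even, 1≤5≤7.
N = 7·9·11 = 693
Δ = 2!·4!·6!/13! = 1/180180
Racah Σ t=0..2: t=0:+1/576 t=1:−1/144 t=2:+1/576 = -1/288
⇒ 3j(3 4 5; 0 0 0)² = 20/1001, sgn +1
Racah Σ t=0..0: t=0:+1/34560 = 1/34560
⇒ 3j(3 4 5; 3 -4 1)² = 1/429, sgn +1
4πI² = N·(3j₀)²·(3jₘ)² = 60/1859
I = +1·√(0.0322754/4π) = 0.05067935

0.050679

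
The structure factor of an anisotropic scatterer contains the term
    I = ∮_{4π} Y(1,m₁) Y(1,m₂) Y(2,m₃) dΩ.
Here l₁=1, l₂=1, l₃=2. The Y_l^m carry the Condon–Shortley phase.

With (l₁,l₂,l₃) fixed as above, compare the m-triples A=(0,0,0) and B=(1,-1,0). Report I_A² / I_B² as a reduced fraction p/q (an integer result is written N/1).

Shared (l₁,l₂,l₃)=(1,1,2): N and (l;000)² cancel in I_A²/I_B².
A: Δ = 0!·2!·2!/5! = 1/30; Racah Σ t=0..0: t=0:+1/1 = 1/1; ⇒ 3j(1 1 2; 0 0 0)² = 2/15, sgn +1
B: Δ = 0!·2!·2!/5! = 1/30; Racah Σ t=0..0: t=0:+1/4 = 1/4; ⇒ 3j(1 1 2; 1 -1 0)² = 1/30, sgn +1
I_A²/I_B² = (2/15)/(1/30) = 4/1

4/1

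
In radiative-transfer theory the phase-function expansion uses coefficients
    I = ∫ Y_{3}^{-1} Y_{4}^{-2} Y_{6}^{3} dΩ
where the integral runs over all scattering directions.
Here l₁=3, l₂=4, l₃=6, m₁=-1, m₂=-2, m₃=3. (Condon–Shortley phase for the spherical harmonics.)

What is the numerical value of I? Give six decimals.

L=13 odd ⇒ parity kills the (l;000) factor ⇒ I = 0

0.000000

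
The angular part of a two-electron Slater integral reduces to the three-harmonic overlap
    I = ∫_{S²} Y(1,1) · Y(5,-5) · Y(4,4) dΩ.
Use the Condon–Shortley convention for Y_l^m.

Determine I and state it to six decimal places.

-0.329416

m-sum 0 ✓  L=10 even ✓  4≤4≤6 ✓
Π(2lᵢ+1) = 3×11×9 = 297
triangle coeff Δ(1,5,4) = 1/495
Σ_t [1,1]: t=1:−1/576 = -1/576
(3j)²=5/99 [(1 5 4; 0 0 0)], sign=-1
Σ_t [0,0]: t=0:+1/80640 = 1/80640
(3j)²=1/11 [(1 5 4; 1 -5 4)], sign=+1
⇒ 4πI² = 15/11
I = (-1)√(15/11/(4π)) = -0.32941575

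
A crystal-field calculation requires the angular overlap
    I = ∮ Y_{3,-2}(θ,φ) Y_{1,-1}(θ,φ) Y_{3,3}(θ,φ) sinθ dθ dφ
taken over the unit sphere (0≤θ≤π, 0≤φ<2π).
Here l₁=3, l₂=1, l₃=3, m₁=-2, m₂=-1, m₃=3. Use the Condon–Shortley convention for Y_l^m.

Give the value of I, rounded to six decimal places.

0.000000

Σlᵢ=7 odd — θ-integrand is odd under cosθ→−cosθ; I=0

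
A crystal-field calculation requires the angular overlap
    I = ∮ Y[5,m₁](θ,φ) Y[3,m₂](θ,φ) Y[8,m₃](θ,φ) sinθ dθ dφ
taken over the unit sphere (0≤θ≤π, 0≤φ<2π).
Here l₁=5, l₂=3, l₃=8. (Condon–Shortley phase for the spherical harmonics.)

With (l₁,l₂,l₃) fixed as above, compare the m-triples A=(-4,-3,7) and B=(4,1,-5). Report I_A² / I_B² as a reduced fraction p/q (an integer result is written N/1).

7/3

l's match ⇒ only the (l;m) 3-j factors differ between A and B.
A: triangle coeff Δ(5,3,8) = 1/136136; Σ_t [0,0]: t=0:+1/261273600 = 1/261273600; (3j)²=5/136 [(5 3 8; -4 -3 7)], sign=-1
B: triangle coeff Δ(5,3,8) = 1/136136; Σ_t [0,0]: t=0:+1/17418240 = 1/17418240; (3j)²=15/952 [(5 3 8; 4 1 -5)], sign=-1
I_A²/I_B² = (5/136)/(15/952) = 7/3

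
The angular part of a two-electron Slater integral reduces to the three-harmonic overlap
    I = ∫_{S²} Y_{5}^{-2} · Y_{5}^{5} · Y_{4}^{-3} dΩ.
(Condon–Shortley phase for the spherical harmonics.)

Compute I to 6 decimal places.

0.140629

Rules hold: Σm=0, L=14 even, 0≤4≤10.
N = 11·11·9 = 1089
Δ = 6!·4!·4!/15! = 1/3153150
Racah Σ t=1..5: t=1:−1/69120 t=2:+1/1728 t=3:−1/576 t=4:+1/1728 t=5:−1/69120 = -7/11520
⇒ 3j(5 5 4; 0 0 0)² = 2/143, sgn -1
Racah Σ t=6..6: t=6:+1/103680 = 1/103680
⇒ 3j(5 5 4; -2 5 -3)² = 7/429, sgn -1
4πI² = N·(3j₀)²·(3jₘ)² = 42/169
I = +1·√(0.248521/4π) = 0.14062948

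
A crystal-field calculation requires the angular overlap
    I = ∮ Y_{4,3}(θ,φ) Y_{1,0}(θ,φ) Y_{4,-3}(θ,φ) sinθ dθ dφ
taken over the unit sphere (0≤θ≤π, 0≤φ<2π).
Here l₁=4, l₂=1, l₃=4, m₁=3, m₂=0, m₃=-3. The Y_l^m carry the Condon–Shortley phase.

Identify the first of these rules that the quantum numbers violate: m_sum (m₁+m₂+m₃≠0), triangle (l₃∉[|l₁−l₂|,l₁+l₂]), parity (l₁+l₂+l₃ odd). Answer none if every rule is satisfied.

m₁+m₂+m₃ = 3 + 0 − 3 = 0  ✓
triangle: |4−1|=3 ≤ l₃=4 ≤ 4+1=5  ✓
parity: l₁+l₂+l₃ = 9 is odd  ✗

parity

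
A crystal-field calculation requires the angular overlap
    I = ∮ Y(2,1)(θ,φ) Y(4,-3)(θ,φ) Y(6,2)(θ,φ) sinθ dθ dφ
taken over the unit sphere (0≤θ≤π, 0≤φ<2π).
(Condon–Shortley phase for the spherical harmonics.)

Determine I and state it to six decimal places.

Checks pass: Σm=0; 12 even; l₃=6∈[2,6].
(2·2+1)(2·4+1)(2·6+1) = 585
Δ: 0! 4! 8! / 13! → 1/6435
sum: t=0:+1/2304 = 1/2304
3j²(2 4 6; 0 0 0) = Δ·Π!·Σ² = 5/143  (sign +1)
sum: t=0:+1/30240 = 1/30240
3j²(2 4 6; 1 -3 2) = Δ·Π!·Σ² = 32/6435  (sign +1)
combine: 4πI² = 585·5/143·32/6435 = 160/1573
take √, sign +1: I = 0.08996855

0.089969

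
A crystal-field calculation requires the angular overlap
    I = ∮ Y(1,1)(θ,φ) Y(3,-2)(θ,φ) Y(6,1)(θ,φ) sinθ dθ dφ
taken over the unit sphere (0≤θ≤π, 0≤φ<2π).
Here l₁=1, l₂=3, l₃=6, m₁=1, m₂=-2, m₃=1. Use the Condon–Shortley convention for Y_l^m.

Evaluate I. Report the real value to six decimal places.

0.000000

|1−3|≤6≤1+3 violated ⇒ I = 0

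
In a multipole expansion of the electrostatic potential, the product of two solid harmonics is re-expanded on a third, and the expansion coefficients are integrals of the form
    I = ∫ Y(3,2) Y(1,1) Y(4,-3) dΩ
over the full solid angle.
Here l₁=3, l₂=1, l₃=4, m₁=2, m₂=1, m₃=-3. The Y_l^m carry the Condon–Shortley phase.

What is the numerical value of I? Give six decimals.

-0.282095

Rules hold: Σm=0, L=8 even, 2≤4≤4.
N = 7·3·9 = 189
Δ = 0!·6!·2!/9! = 1/252
Racah Σ t=0..0: t=0:+1/36 = 1/36
⇒ 3j(3 1 4; 0 0 0)² = 4/63, sgn +1
Racah Σ t=0..0: t=0:+1/240 = 1/240
⇒ 3j(3 1 4; 2 1 -3)² = 1/12, sgn -1
4πI² = N·(3j₀)²·(3jₘ)² = 1/1
I = -1·√(1/4π) = -0.28209479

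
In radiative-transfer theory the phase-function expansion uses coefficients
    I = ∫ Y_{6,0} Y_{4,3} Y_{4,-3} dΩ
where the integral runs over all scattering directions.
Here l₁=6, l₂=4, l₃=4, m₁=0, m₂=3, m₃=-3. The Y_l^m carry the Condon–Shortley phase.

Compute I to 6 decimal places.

Rules hold: Σm=0, L=14 even, 2≤4≤10.
N = 13·9·9 = 1053
Δ = 6!·6!·2!/15! = 1/1261260
Racah Σ t=2..4: t=2:+1/4608 t=3:−1/1296 t=4:+1/4608 = -7/20736
⇒ 3j(6 4 4; 0 0 0)² = 20/1287, sgn -1
Racah Σ t=5..6: t=5:−1/28800 t=6:+1/518400 = -17/518400
⇒ 3j(6 4 4; 0 3 -3)² = 289/25740, sgn +1
4πI² = N·(3j₀)²·(3jₘ)² = 289/1573
I = -1·√(0.183725/4π) = -0.12091485

-0.120915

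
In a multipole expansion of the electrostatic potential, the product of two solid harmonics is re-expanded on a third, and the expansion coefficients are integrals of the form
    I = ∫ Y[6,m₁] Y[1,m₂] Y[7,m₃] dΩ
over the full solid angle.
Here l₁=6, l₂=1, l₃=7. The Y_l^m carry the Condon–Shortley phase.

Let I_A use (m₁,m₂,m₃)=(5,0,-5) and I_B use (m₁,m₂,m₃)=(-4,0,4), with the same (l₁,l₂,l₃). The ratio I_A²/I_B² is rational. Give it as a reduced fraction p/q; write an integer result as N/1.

Shared (l₁,l₂,l₃)=(6,1,7): N and (l;000)² cancel in I_A²/I_B².
A: Δ = 0!·12!·2!/15! = 1/1365; Racah Σ t=0..0: t=0:+1/39916800 = 1/39916800; ⇒ 3j(6 1 7; 5 0 -5)² = 8/455, sgn +1
B: Δ = 0!·12!·2!/15! = 1/1365; Racah Σ t=0..0: t=0:+1/7257600 = 1/7257600; ⇒ 3j(6 1 7; -4 0 4)² = 11/455, sgn -1
I_A²/I_B² = (8/455)/(11/455) = 8/11

8/11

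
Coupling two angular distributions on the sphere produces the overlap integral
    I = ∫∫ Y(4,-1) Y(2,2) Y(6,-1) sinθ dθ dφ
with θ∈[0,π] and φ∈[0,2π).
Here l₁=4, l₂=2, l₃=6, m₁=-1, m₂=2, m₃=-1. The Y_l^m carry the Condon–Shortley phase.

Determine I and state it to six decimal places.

Checks pass: Σm=0; 12 even; l₃=6∈[2,6].
(2·4+1)(2·2+1)(2·6+1) = 585
Δ: 0! 8! 4! / 13! → 1/6435
sum: t=0:+1/2304 = 1/2304
3j²(4 2 6; 0 0 0) = Δ·Π!·Σ² = 5/143  (sign +1)
sum: t=0:+1/17280 = 1/17280
3j²(4 2 6; -1 2 -1) = Δ·Π!·Σ² = 7/1287  (sign -1)
combine: 4πI² = 585·5/143·7/1287 = 175/1573
take √, sign -1: I = -0.09409136

-0.094091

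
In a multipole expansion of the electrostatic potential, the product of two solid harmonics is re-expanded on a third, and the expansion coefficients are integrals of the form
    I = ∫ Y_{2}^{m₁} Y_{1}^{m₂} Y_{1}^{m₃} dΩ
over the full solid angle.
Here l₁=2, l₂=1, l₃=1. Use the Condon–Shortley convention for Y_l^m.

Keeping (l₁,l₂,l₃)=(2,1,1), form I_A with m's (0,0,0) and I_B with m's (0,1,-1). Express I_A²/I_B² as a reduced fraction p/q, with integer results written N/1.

Shared (l₁,l₂,l₃)=(2,1,1): N and (l;000)² cancel in I_A²/I_B².
A: Δ = 2!·2!·0!/5! = 1/30; Racah Σ t=1..1: t=1:−1/1 = -1/1; ⇒ 3j(2 1 1; 0 0 0)² = 2/15, sgn +1
B: Δ = 2!·2!·0!/5! = 1/30; Racah Σ t=2..2: t=2:+1/4 = 1/4; ⇒ 3j(2 1 1; 0 1 -1)² = 1/30, sgn +1
I_A²/I_B² = (2/15)/(1/30) = 4/1

4/1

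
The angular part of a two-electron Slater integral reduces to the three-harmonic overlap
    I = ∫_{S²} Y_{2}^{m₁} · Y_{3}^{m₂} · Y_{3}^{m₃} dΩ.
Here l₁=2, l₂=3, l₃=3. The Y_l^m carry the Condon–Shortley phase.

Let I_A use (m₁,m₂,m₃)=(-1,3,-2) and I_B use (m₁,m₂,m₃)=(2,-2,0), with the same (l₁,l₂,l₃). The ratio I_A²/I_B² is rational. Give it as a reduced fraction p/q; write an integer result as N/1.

Shared (l₁,l₂,l₃)=(2,3,3): N and (l;000)² cancel in I_A²/I_B².
A: Δ = 2!·2!·4!/9! = 1/3780; Racah Σ t=2..2: t=2:+1/48 = 1/48; ⇒ 3j(2 3 3; -1 3 -2)² = 5/84, sgn -1
B: Δ = 2!·2!·4!/9! = 1/3780; Racah Σ t=0..0: t=0:+1/24 = 1/24; ⇒ 3j(2 3 3; 2 -2 0)² = 1/21, sgn -1
I_A²/I_B² = (5/84)/(1/21) = 5/4

5/4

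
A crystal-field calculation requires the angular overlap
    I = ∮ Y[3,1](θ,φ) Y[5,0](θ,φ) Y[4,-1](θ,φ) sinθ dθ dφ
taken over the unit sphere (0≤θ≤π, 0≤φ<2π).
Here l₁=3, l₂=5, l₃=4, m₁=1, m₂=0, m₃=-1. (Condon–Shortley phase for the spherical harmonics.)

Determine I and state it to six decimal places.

Rules hold: Σm=0, L=12 even, 2≤4≤8.
N = 7·11·9 = 693
Δ = 4!·2!·6!/13! = 1/180180
Racah Σ t=1..3: t=1:−1/576 t=2:+1/144 t=3:−1/576 = 1/288
⇒ 3j(3 5 4; 0 0 0)² = 20/1001, sgn +1
Racah Σ t=0..2: t=0:+1/5760 t=1:−1/288 t=2:+1/288 = 1/5760
⇒ 3j(3 5 4; 1 0 -1)² = 1/12012, sgn -1
4πI² = N·(3j₀)²·(3jₘ)² = 15/13013
I = -1·√(0.00115269/4π) = -0.00957750

-0.009577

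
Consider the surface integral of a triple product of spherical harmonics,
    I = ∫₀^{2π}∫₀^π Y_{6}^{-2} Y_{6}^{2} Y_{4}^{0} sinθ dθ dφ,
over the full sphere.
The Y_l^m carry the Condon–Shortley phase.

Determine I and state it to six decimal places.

m-sum 0 ✓  L=16 even ✓  0≤4≤12 ✓
Π(2lᵢ+1) = 13×13×9 = 1521
triangle coeff Δ(6,6,4) = 1/15315300
Σ_t [2,6]: t=2:+1/829440 t=3:−1/25920 t=4:+1/9216 t=5:−1/25920 t=6:+1/829440 = 7/207360
(3j)²=28/2431 [(6 6 4; 0 0 0)], sign=+1
Σ_t [4,8]: t=4:+1/331776 t=5:−1/25920 t=6:+1/23040 t=7:−1/181440 t=8:+1/23224320 = 11/4644864
(3j)²=11/55692 [(6 6 4; -2 2 0)], sign=+1
⇒ 4πI² = 1/289
I = (+1)√(1/289/(4π)) = 0.01659381

0.016594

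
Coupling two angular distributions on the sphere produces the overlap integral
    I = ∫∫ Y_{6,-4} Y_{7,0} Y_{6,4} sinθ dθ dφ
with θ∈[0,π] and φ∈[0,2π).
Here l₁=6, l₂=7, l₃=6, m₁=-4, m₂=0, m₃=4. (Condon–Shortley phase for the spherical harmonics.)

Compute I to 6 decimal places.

Σlᵢ=19 odd — θ-integrand is odd under cosθ→−cosθ; I=0

0.000000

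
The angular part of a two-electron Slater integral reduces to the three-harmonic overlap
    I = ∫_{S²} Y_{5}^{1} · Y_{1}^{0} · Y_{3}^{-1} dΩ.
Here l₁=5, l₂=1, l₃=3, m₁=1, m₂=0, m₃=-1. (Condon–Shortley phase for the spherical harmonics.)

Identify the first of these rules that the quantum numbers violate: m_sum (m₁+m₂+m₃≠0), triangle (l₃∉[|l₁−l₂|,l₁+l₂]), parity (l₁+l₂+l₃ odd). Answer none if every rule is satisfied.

triangle

m₁+m₂+m₃ = 1 + 0 − 1 = 0  ✓
triangle: |5−1|=4 ≤ l₃=3 ≤ 5+1=6  ✗
parity: l₁+l₂+l₃ = 9 is odd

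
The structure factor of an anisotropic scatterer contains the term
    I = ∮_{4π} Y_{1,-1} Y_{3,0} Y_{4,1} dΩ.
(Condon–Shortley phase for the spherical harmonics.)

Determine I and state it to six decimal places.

Checks pass: Σm=0; 8 even; l₃=4∈[2,4].
(2·1+1)(2·3+1)(2·4+1) = 189
Δ: 0! 2! 6! / 9! → 1/252
sum: t=0:+1/36 = 1/36
3j²(1 3 4; 0 0 0) = Δ·Π!·Σ² = 4/63  (sign +1)
sum: t=0:+1/72 = 1/72
3j²(1 3 4; -1 0 1) = Δ·Π!·Σ² = 5/126  (sign -1)
combine: 4πI² = 189·4/63·5/126 = 10/21
take √, sign -1: I = -0.19466390

-0.194664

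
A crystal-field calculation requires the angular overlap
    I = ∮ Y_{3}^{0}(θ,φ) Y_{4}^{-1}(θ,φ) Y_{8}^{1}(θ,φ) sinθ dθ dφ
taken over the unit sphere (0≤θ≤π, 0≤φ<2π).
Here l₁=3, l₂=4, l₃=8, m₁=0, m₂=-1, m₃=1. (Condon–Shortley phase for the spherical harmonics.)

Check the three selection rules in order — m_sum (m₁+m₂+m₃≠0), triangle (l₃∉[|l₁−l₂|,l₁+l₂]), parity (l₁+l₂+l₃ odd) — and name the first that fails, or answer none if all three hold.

triangle

m₁+m₂+m₃ = 0 − 1 + 1 = 0  ✓
triangle: |3−4|=1 ≤ l₃=8 ≤ 3+4=7  ✗
parity: l₁+l₂+l₃ = 15 is odd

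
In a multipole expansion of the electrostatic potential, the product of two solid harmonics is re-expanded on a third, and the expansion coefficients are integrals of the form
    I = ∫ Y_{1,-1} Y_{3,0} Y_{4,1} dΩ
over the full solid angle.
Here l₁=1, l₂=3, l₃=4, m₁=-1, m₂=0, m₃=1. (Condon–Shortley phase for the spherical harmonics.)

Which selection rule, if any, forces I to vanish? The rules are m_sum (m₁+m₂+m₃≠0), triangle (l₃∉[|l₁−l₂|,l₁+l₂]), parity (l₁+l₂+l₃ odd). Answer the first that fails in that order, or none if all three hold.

none

azimuthal sum: -1 + 0 + 1 = 0  ✓
2 ≤ 4 ≤ 4 (triangle on l)  ✓
L = 1 + 3 + 4 = 8 (even)  ✓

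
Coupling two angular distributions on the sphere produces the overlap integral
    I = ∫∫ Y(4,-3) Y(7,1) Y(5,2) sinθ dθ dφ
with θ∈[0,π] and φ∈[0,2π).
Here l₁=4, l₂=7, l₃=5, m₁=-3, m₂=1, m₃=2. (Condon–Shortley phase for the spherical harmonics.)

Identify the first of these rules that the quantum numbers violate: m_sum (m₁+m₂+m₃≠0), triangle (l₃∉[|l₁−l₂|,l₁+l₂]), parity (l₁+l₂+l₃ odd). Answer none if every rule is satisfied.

none

m₁+m₂+m₃ = -3 + 1 + 2 = 0  ✓
triangle: |4−7|=3 ≤ l₃=5 ≤ 4+7=11  ✓
parity: l₁+l₂+l₃ = 16 is even  ✓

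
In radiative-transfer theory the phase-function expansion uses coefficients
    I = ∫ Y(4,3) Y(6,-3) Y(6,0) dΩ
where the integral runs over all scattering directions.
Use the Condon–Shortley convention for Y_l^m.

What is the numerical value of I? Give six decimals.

0.109740

m-sum 0 ✓  L=16 even ✓  2≤6≤10 ✓
Π(2lᵢ+1) = 9×13×13 = 1521
triangle coeff Δ(4,6,6) = 1/15315300
Σ_t [0,4]: t=0:+1/829440 t=1:−1/25920 t=2:+1/9216 t=3:−1/25920 t=4:+1/829440 = 7/207360
(3j)²=28/2431 [(4 6 6; 0 0 0)], sign=+1
Σ_t [0,1]: t=0:+1/103680 t=1:−1/207360 = 1/207360
(3j)²=21/2431 [(4 6 6; 3 -3 0)], sign=+1
⇒ 4πI² = 5292/34969
I = (+1)√(5292/34969/(4π)) = 0.10973960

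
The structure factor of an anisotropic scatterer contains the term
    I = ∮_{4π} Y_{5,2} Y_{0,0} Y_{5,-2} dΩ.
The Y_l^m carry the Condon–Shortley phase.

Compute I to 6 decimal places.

0.282095

m-sum 0 ✓  L=10 even ✓  5≤5≤5 ✓
Π(2lᵢ+1) = 11×1×11 = 121
triangle coeff Δ(5,0,5) = 1/11
Σ_t [0,0]: t=0:+1/14400 = 1/14400
(3j)²=1/11 [(5 0 5; 0 0 0)], sign=-1
Σ_t [0,0]: t=0:+1/30240 = 1/30240
(3j)²=1/11 [(5 0 5; 2 0 -2)], sign=-1
⇒ 4πI² = 1/1
I = (+1)√(1/1/(4π)) = 0.28209479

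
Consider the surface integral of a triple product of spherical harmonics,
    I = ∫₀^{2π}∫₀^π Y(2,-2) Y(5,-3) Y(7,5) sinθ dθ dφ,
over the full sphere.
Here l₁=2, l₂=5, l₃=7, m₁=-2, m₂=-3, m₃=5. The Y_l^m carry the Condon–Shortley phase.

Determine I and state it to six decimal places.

-0.252127

m-sum 0 ✓  L=14 even ✓  3≤7≤7 ✓
Π(2lᵢ+1) = 5×11×15 = 825
triangle coeff Δ(2,5,7) = 1/15015
Σ_t [0,0]: t=0:+1/57600 = 1/57600
(3j)²=21/715 [(2 5 7; 0 0 0)], sign=-1
Σ_t [0,0]: t=0:+1/1935360 = 1/1935360
(3j)²=3/91 [(2 5 7; -2 -3 5)], sign=+1
⇒ 4πI² = 135/169
I = (-1)√(135/169/(4π)) = -0.25212656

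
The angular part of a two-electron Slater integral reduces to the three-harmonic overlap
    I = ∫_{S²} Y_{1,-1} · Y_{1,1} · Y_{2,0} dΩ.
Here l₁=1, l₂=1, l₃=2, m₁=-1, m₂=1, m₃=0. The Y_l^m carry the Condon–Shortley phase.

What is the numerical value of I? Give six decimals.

Checks pass: Σm=0; 4 even; l₃=2∈[0,2].
(2·1+1)(2·1+1)(2·2+1) = 45
Δ: 0! 2! 2! / 5! → 1/30
sum: t=0:+1/1 = 1/1
3j²(1 1 2; 0 0 0) = Δ·Π!·Σ² = 2/15  (sign +1)
sum: t=0:+1/4 = 1/4
3j²(1 1 2; -1 1 0) = Δ·Π!·Σ² = 1/30  (sign +1)
combine: 4πI² = 45·2/15·1/30 = 1/5
take √, sign +1: I = 0.12615663

0.126157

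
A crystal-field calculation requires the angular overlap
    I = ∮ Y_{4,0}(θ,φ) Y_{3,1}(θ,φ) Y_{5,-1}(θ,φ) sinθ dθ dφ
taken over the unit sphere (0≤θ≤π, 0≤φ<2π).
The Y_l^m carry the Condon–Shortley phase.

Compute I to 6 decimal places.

Rules hold: Σm=0, L=12 even, 1≤5≤7.
N = 9·7·11 = 693
Δ = 2!·6!·4!/13! = 1/180180
Racah Σ t=0..2: t=0:+1/576 t=1:−1/144 t=2:+1/576 = -1/288
⇒ 3j(4 3 5; 0 0 0)² = 20/1001, sgn +1
Racah Σ t=0..2: t=0:+1/2304 t=1:−1/216 t=2:+1/384 = -11/6912
⇒ 3j(4 3 5; 0 1 -1)² = 11/1638, sgn -1
4πI² = N·(3j₀)²·(3jₘ)² = 110/1183
I = -1·√(0.0929839/4π) = -0.08601992

-0.086020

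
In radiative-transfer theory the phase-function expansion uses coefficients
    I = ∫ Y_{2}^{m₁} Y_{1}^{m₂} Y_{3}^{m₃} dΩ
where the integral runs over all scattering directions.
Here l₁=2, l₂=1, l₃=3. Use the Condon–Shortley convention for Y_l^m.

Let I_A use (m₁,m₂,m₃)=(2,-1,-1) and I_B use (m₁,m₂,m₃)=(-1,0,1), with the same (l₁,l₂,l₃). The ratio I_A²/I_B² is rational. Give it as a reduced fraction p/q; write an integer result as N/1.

Shared (l₁,l₂,l₃)=(2,1,3): N and (l;000)² cancel in I_A²/I_B².
A: Δ = 0!·4!·2!/7! = 1/105; Racah Σ t=0..0: t=0:+1/48 = 1/48; ⇒ 3j(2 1 3; 2 -1 -1)² = 1/105, sgn +1
B: Δ = 0!·4!·2!/7! = 1/105; Racah Σ t=0..0: t=0:+1/6 = 1/6; ⇒ 3j(2 1 3; -1 0 1)² = 8/105, sgn +1
I_A²/I_B² = (1/105)/(8/105) = 1/8

1/8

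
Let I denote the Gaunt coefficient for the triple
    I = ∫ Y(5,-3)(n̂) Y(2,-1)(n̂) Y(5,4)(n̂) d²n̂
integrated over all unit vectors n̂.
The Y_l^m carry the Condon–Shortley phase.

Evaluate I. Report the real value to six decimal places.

0.196098

m-sum 0 ✓  L=12 even ✓  3≤5≤7 ✓
Π(2lᵢ+1) = 11×5×11 = 605
triangle coeff Δ(5,2,5) = 1/38610
Σ_t [0,2]: t=0:+1/2880 t=1:−1/576 t=2:+1/2880 = -1/960
(3j)²=10/429 [(5 2 5; 0 0 0)], sign=+1
Σ_t [0,1]: t=0:+1/80640 t=1:−1/10080 = -1/11520
(3j)²=49/1430 [(5 2 5; -3 -1 4)], sign=+1
⇒ 4πI² = 245/507
I = (+1)√(245/507/(4π)) = 0.19609844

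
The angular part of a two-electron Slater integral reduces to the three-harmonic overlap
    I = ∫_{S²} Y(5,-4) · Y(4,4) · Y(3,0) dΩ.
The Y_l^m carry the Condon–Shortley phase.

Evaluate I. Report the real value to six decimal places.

-0.207724

Rules hold: Σm=0, L=12 even, 1≤3≤9.
N = 11·9·7 = 693
Δ = 6!·4!·2!/13! = 1/180180
Racah Σ t=2..4: t=2:+1/576 t=3:−1/144 t=4:+1/576 = -1/288
⇒ 3j(5 4 3; 0 0 0)² = 20/1001, sgn +1
Racah Σ t=6..6: t=6:+1/8640 = 1/8640
⇒ 3j(5 4 3; -4 4 0)² = 28/715, sgn -1
4πI² = N·(3j₀)²·(3jₘ)² = 1008/1859
I = -1·√(0.542227/4π) = -0.20772350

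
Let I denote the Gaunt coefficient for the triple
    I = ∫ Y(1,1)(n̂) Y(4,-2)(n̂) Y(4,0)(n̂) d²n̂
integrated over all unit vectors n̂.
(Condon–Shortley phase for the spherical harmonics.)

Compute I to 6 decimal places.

1 − 2 + 0 = -1 ≠ 0: azimuthal integral kills it; I = 0

0.000000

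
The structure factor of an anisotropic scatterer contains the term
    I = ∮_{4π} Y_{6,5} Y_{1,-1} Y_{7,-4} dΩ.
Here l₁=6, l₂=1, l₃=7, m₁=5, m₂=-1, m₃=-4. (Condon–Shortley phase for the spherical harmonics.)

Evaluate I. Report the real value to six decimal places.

Rules hold: Σm=0, L=14 even, 5≤7≤7.
N = 13·3·15 = 585
Δ = 0!·12!·2!/15! = 1/1365
Racah Σ t=0..0: t=0:+1/518400 = 1/518400
⇒ 3j(6 1 7; 0 0 0)² = 7/195, sgn -1
Racah Σ t=0..0: t=0:+1/79833600 = 1/79833600
⇒ 3j(6 1 7; 5 -1 -4)² = 1/455, sgn -1
4πI² = N·(3j₀)²·(3jₘ)² = 3/65
I = +1·√(0.0461538/4π) = 0.06060368

0.060604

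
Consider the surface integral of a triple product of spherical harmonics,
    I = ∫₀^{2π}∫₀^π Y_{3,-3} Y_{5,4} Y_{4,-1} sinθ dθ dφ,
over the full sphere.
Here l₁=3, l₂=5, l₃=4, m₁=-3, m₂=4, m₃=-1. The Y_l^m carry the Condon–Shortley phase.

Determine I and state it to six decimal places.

Rules hold: Σm=0, L=12 even, 2≤4≤8.
N = 7·11·9 = 693
Δ = 4!·2!·6!/13! = 1/180180
Racah Σ t=1..3: t=1:−1/576 t=2:+1/144 t=3:−1/576 = 1/288
⇒ 3j(3 5 4; 0 0 0)² = 20/1001, sgn +1
Racah Σ t=4..4: t=4:+1/5760 = 1/5760
⇒ 3j(3 5 4; -3 4 -1)² = 9/286, sgn -1
4πI² = N·(3j₀)²·(3jₘ)² = 810/1859
I = -1·√(0.435718/4π) = -0.18620781

-0.186208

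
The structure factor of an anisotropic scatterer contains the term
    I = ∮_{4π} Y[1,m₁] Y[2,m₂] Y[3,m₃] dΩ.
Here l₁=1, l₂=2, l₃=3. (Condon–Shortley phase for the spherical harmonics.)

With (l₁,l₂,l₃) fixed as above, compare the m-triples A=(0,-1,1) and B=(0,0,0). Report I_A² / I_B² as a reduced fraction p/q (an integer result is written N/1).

Shared (l₁,l₂,l₃)=(1,2,3): N and (l;000)² cancel in I_A²/I_B².
A: Δ = 0!·2!·4!/7! = 1/105; Racah Σ t=0..0: t=0:+1/6 = 1/6; ⇒ 3j(1 2 3; 0 -1 1)² = 8/105, sgn +1
B: Δ = 0!·2!·4!/7! = 1/105; Racah Σ t=0..0: t=0:+1/4 = 1/4; ⇒ 3j(1 2 3; 0 0 0)² = 3/35, sgn -1
I_A²/I_B² = (8/105)/(3/35) = 8/9

8/9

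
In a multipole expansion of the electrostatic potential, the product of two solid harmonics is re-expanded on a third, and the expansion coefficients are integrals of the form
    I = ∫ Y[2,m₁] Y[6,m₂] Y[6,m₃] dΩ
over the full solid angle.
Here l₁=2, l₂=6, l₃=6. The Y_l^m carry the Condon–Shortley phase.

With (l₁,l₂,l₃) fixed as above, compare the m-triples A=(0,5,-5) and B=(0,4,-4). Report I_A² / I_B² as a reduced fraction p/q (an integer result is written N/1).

121/4

l's match ⇒ only the (l;m) 3-j factors differ between A and B.
A: triangle coeff Δ(2,6,6) = 1/90090; Σ_t [1,2]: t=1:−1/3628800 t=2:+1/1451520 = 1/2419200; (3j)²=11/910 [(2 6 6; 0 5 -5)], sign=-1
B: triangle coeff Δ(2,6,6) = 1/90090; Σ_t [0,2]: t=0:+1/14515200 t=1:−1/362880 t=2:+1/322560 = 1/2419200; (3j)²=2/5005 [(2 6 6; 0 4 -4)], sign=+1
I_A²/I_B² = (11/910)/(2/5005) = 121/4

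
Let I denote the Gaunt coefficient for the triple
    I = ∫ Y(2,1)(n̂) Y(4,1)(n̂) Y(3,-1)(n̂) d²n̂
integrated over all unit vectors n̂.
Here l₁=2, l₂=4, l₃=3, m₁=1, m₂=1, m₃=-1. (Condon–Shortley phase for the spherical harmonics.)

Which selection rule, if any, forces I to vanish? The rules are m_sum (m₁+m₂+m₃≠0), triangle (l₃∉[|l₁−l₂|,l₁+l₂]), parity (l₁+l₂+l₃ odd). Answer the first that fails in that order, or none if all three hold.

azimuthal sum: 1 + 1 − 1 = 1  ✗
2 ≤ 3 ≤ 6 (triangle on l)
L = 2 + 4 + 3 = 9 (odd)

m_sum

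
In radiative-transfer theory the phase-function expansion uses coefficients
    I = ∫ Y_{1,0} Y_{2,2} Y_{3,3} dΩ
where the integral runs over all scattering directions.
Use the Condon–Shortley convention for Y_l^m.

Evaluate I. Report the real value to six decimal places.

Σmᵢ = 5 ≠ 0, so the φ-integral vanishes; I = 0

0.000000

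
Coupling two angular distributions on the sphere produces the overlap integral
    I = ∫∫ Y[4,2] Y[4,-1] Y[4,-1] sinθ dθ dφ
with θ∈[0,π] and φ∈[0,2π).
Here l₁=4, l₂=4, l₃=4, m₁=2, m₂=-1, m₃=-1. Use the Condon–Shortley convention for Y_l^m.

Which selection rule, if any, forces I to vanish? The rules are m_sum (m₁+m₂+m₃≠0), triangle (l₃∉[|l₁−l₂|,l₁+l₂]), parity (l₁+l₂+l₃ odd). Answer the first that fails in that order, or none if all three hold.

Σmᵢ = 0  ✓
l₃∈[|l₁−l₂|,l₁+l₂]=[0,8], have l₃=4  ✓
Σlᵢ = 12 ⇒ even  ✓

none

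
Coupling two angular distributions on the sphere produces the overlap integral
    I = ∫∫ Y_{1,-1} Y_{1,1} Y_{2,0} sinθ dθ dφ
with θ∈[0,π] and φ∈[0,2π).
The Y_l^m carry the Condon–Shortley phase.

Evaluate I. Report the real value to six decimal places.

0.126157

Rules hold: Σm=0, L=4 even, 0≤2≤2.
N = 3·3·5 = 45
Δ = 0!·2!·2!/5! = 1/30
Racah Σ t=0..0: t=0:+1/1 = 1/1
⇒ 3j(1 1 2; 0 0 0)² = 2/15, sgn +1
Racah Σ t=0..0: t=0:+1/4 = 1/4
⇒ 3j(1 1 2; -1 1 0)² = 1/30, sgn +1
4πI² = N·(3j₀)²·(3jₘ)² = 1/5
I = +1·√(0.2/4π) = 0.12615663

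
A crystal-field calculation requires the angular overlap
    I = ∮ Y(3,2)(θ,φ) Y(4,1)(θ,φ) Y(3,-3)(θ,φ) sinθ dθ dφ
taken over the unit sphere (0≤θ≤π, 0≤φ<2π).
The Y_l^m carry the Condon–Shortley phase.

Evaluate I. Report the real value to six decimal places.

0.140463

m-sum 0 ✓  L=10 even ✓  1≤3≤7 ✓
Π(2lᵢ+1) = 7×9×7 = 441
triangle coeff Δ(3,4,3) = 1/34650
Σ_t [1,3]: t=1:−1/72 t=2:+1/16 t=3:−1/72 = 5/144
(3j)²=2/77 [(3 4 3; 0 0 0)], sign=-1
Σ_t [1,1]: t=1:−1/288 = -1/288
(3j)²=5/231 [(3 4 3; 2 1 -3)], sign=-1
⇒ 4πI² = 30/121
I = (+1)√(30/121/(4π)) = 0.14046335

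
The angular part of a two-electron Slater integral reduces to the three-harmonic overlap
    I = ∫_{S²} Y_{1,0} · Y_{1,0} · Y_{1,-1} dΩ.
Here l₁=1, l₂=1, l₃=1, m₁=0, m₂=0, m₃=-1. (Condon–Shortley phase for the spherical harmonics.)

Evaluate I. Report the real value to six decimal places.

m-sum = 0 + 0 − 1 = -1 ≠ 0 ⇒ I = 0

0.000000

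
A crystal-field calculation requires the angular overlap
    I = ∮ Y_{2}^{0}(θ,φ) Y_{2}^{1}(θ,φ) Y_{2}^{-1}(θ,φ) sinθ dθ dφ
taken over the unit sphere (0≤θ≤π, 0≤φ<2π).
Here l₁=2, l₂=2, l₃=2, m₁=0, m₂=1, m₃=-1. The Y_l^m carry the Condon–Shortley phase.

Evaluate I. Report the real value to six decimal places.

Rules hold: Σm=0, L=6 even, 0≤2≤4.
N = 5·5·5 = 125
Δ = 2!·2!·2!/7! = 1/630
Racah Σ t=0..2: t=0:+1/8 t=1:−1/1 t=2:+1/8 = -3/4
⇒ 3j(2 2 2; 0 0 0)² = 2/35, sgn -1
Racah Σ t=1..2: t=1:−1/2 t=2:+1/4 = -1/4
⇒ 3j(2 2 2; 0 1 -1)² = 1/70, sgn +1
4πI² = N·(3j₀)²·(3jₘ)² = 5/49
I = -1·√(0.102041/4π) = -0.09011188

-0.090112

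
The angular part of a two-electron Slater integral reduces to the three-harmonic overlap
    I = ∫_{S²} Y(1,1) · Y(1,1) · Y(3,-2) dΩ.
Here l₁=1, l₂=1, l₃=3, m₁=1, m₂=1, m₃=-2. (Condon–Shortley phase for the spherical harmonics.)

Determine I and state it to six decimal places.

0.000000

|1−1|≤3≤1+1 violated ⇒ I = 0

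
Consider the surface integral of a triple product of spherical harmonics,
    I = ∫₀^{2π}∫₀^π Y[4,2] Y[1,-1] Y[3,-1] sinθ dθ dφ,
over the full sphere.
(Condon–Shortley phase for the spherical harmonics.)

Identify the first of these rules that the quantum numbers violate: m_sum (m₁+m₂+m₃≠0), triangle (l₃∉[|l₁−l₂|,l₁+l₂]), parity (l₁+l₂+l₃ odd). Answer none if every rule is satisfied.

none

azimuthal sum: 2 − 1 − 1 = 0  ✓
3 ≤ 3 ≤ 5 (triangle on l)  ✓
L = 4 + 1 + 3 = 8 (even)  ✓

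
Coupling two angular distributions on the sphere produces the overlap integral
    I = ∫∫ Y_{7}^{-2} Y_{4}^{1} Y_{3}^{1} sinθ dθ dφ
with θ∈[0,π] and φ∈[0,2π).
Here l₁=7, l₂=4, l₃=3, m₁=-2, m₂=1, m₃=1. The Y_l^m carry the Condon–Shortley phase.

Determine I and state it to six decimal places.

0.239176

Checks pass: Σm=0; 14 even; l₃=3∈[3,11].
(2·7+1)(2·4+1)(2·3+1) = 945
Δ: 8! 6! 0! / 15! → 1/45045
sum: t=4:+1/20736 = 1/20736
3j²(7 4 3; 0 0 0) = Δ·Π!·Σ² = 35/1287  (sign -1)
sum: t=5:−1/34560 = -1/34560
3j²(7 4 3; -2 1 1) = Δ·Π!·Σ² = 4/143  (sign -1)
combine: 4πI² = 945·35/1287·4/143 = 14700/20449
take √, sign +1: I = 0.23917605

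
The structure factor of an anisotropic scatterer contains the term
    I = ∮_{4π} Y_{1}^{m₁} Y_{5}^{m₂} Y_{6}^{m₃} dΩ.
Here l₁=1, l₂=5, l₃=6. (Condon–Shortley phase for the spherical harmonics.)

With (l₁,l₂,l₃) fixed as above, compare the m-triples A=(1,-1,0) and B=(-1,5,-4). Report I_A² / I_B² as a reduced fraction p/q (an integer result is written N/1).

Shared (l₁,l₂,l₃)=(1,5,6): N and (l;000)² cancel in I_A²/I_B².
A: Δ = 0!·2!·10!/13! = 1/858; Racah Σ t=0..0: t=0:+1/34560 = 1/34560; ⇒ 3j(1 5 6; 1 -1 0)² = 5/286, sgn +1
B: Δ = 0!·2!·10!/13! = 1/858; Racah Σ t=0..0: t=0:+1/7257600 = 1/7257600; ⇒ 3j(1 5 6; -1 5 -4)² = 1/858, sgn +1
I_A²/I_B² = (5/286)/(1/858) = 15/1

15/1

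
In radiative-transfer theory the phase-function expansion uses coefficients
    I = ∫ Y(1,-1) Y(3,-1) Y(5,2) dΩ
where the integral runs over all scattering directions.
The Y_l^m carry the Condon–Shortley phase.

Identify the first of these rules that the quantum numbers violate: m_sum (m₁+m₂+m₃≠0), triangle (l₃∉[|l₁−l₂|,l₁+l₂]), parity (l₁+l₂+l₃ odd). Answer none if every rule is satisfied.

triangle

Σmᵢ = 0  ✓
l₃∈[|l₁−l₂|,l₁+l₂]=[2,4], have l₃=5  ✗
Σlᵢ = 9 ⇒ odd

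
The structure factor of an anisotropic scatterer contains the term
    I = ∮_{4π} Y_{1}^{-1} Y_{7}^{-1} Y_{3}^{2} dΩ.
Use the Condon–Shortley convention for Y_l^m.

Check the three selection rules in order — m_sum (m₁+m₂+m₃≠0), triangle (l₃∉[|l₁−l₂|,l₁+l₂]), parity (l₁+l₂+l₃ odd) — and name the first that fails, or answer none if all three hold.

azimuthal sum: -1 − 1 + 2 = 0  ✓
6 ≤ 3 ≤ 8 (triangle on l)  ✗
L = 1 + 7 + 3 = 11 (odd)

triangle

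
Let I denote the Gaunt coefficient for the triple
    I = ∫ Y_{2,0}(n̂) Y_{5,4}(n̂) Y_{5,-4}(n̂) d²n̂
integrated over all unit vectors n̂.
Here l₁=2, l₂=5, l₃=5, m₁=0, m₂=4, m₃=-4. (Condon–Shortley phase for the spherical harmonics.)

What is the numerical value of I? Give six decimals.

Checks pass: Σm=0; 12 even; l₃=5∈[3,7].
(2·2+1)(2·5+1)(2·5+1) = 605
Δ: 2! 2! 8! / 13! → 1/38610
sum: t=0:+1/2880 t=1:−1/576 t=2:+1/2880 = -1/960
3j²(2 5 5; 0 0 0) = Δ·Π!·Σ² = 10/429  (sign +1)
sum: t=1:−1/40320 t=2:+1/20160 = 1/40320
3j²(2 5 5; 0 4 -4) = Δ·Π!·Σ² = 6/715  (sign -1)
combine: 4πI² = 605·10/429·6/715 = 20/169
take √, sign -1: I = -0.09704356

-0.097044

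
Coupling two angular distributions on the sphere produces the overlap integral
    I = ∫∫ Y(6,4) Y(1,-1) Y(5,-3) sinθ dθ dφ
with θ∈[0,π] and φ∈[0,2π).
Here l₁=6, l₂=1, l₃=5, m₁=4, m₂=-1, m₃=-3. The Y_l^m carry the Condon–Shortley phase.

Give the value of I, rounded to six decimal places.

Rules hold: Σm=0, L=12 even, 5≤5≤7.
N = 13·3·11 = 429
Δ = 2!·10!·0!/13! = 1/858
Racah Σ t=1..1: t=1:−1/14400 = -1/14400
⇒ 3j(6 1 5; 0 0 0)² = 6/143, sgn +1
Racah Σ t=0..0: t=0:+1/161280 = 1/161280
⇒ 3j(6 1 5; 4 -1 -3)² = 15/286, sgn +1
4πI² = N·(3j₀)²·(3jₘ)² = 135/143
I = +1·√(0.944056/4π) = 0.27409047

0.274090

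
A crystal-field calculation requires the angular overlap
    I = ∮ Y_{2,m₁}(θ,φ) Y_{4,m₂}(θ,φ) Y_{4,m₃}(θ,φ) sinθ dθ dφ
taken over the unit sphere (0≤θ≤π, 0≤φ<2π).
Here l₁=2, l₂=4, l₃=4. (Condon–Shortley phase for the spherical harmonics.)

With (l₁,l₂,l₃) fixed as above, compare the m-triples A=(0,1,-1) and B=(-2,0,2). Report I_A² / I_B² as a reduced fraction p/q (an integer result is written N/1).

289/540

Shared (l₁,l₂,l₃)=(2,4,4): N and (l;000)² cancel in I_A²/I_B².
A: Δ = 2!·2!·6!/11! = 1/13860; Racah Σ t=0..2: t=0:+1/480 t=1:−1/48 t=2:+1/144 = -17/1440; ⇒ 3j(2 4 4; 0 1 -1)² = 289/13860, sgn +1
B: Δ = 2!·2!·6!/11! = 1/13860; Racah Σ t=2..2: t=2:+1/192 = 1/192; ⇒ 3j(2 4 4; -2 0 2)² = 3/77, sgn +1
I_A²/I_B² = (289/13860)/(3/77) = 289/540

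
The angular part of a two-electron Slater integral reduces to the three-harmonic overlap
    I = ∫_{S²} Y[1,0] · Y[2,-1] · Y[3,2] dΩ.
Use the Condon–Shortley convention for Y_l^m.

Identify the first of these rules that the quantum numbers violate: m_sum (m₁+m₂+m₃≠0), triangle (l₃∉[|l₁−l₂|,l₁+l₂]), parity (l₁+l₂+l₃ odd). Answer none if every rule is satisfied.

m_sum

azimuthal sum: 0 − 1 + 2 = 1  ✗
1 ≤ 3 ≤ 3 (triangle on l)
L = 1 + 2 + 3 = 6 (even)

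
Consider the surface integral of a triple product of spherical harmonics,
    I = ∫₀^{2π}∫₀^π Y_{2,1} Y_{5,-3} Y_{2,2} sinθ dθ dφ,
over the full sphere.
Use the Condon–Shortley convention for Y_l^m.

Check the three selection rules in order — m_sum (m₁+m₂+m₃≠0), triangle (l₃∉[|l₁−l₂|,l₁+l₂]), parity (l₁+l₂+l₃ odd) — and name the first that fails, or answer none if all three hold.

m₁+m₂+m₃ = 1 − 3 + 2 = 0  ✓
triangle: |2−5|=3 ≤ l₃=2 ≤ 2+5=7  ✗
parity: l₁+l₂+l₃ = 9 is odd

triangle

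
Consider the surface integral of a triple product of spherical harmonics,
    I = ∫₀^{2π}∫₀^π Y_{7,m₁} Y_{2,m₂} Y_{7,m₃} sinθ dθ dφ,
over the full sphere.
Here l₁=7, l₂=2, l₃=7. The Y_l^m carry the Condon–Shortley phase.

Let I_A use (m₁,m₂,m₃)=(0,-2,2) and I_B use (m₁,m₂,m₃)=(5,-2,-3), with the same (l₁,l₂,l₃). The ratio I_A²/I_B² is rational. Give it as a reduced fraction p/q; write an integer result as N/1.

21/11

Same 7,2,7: normalisation and zero-m 3j drop out of the ratio.
A: Δ: 2! 12! 2! / 17! → 1/185640; sum: t=0:+1/2419200 = 1/2419200; 3j²(7 2 7; 0 -2 2) = Δ·Π!·Σ² = 27/1105  (sign -1)
B: Δ: 2! 12! 2! / 17! → 1/185640; sum: t=0:+1/29030400 = 1/29030400; 3j²(7 2 7; 5 -2 -3) = Δ·Π!·Σ² = 99/7735  (sign +1)
I_A²/I_B² = (27/1105)/(99/7735) = 21/11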